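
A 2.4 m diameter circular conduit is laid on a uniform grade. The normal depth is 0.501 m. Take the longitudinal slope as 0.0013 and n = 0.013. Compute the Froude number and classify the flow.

For a circular section of diameter D = 2.4 m at depth y = 0.501 m, the central angle is θ = 2 arccos(1 − 2y/D) = 1.898 rad. Then A = (D²/8)(θ − sin θ) = 0.6848 m² and P = Dθ/2 = 2.278 m.
Hydraulic radius R = A/P = 0.6848/2.278 = 0.3006 m.
V = (1/n) R^(2/3) √S = (1/0.013) × 0.3006^(2/3) × √0.0013 = 1.245 m/s. Hydraulic depth D_h = A/T = 0.6848/1.951 = 0.351 m.
Froude number Fr = V/√(g·D_h) = 1.245/√(9.81×0.351) = 0.671, which is less than 1, so the flow is subcritical.

subcritical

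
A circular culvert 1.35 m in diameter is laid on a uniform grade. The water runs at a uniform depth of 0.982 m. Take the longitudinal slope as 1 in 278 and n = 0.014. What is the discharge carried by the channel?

For a circular section of diameter D = 1.35 m at depth y = 0.982 m, the central angle is θ = 2 arccos(1 − 2y/D) = 4.086 rad. Then A = (D²/8)(θ − sin θ) = 1.115 m² and P = Dθ/2 = 2.758 m.
Hydraulic radius R = A/P = 1.115/2.758 = 0.4044 m.
Manning's equation: Q = (1/n) A R^(2/3) S^(1/2) = (1/0.014) × 1.115 × 0.4044^(2/3) × 0.003597^(1/2) = 2.61 m³/s.

Q = 2.61 m³/s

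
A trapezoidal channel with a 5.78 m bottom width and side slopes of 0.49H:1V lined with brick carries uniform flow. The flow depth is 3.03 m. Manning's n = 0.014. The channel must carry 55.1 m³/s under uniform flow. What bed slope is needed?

S = 0.000579

With bottom width b = 5.78 m and side slope z = 0.49: A = (b + zy)y = (5.78 + 0.49×3.03)×3.03 = 22.01 m²; P = b + 2y√(1+z²) = 5.78 + 2×3.03×1.114 = 12.53 m.
Hydraulic radius R = A/P = 22.01/12.53 = 1.757 m.
From Manning's equation, S = [nQ / (1 A R^(2/3))]² = [0.014 × 55.1 / (1 × 22.01 × 1.757^(2/3))]² = 0.000579.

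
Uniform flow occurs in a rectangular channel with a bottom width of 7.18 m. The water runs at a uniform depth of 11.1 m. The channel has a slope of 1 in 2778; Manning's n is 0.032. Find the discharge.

Q = 91.9 m³/s

Flow area A = b·y = 7.18 × 11.1 = 79.7 m². Wetted perimeter P = b + 2y = 7.18 + 2×11.1 = 29.38 m.
Hydraulic radius R = A/P = 79.7/29.38 = 2.713 m.
Manning's equation: Q = (1/n) A R^(2/3) S^(1/2) = (1/0.032) × 79.7 × 2.713^(2/3) × 0.00036^(1/2) = 91.9 m³/s.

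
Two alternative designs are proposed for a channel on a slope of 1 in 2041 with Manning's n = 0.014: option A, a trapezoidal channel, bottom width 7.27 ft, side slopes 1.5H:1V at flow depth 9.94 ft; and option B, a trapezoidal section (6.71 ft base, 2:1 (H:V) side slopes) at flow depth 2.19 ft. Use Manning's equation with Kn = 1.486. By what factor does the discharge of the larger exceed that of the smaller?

Channel A: With bottom width b = 7.27 ft and side slope z = 1.5: A = (b + zy)y = (7.27 + 1.5×9.94)×9.94 = 220.5 ft²; P = b + 2y√(1+z²) = 7.27 + 2×9.94×1.803 = 43.11 ft. Hydraulic radius R = A/P = 220.5/43.11 = 5.114 ft. Q_A = (1.486/0.014)·220.5·5.114^(2/3)·√0.00049 = 1538 ft³/s.
Channel B: With bottom width b = 6.71 ft and side slope z = 2: A = (b + zy)y = (6.71 + 2×2.19)×2.19 = 24.29 ft²; P = b + 2y√(1+z²) = 6.71 + 2×2.19×2.236 = 16.5 ft. Hydraulic radius R = A/P = 24.29/16.5 = 1.472 ft. Q_B = (1.486/0.014)·24.29·1.472^(2/3)·√0.00049 = 73.82 ft³/s.
The larger discharge is 1538 ft³/s and the smaller is 73.82 ft³/s; the ratio is 20.8.

20.8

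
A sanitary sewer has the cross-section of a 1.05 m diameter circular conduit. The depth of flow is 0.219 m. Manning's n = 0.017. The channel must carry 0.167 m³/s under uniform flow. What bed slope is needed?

For a circular section of diameter D = 1.05 m at depth y = 0.219 m, the central angle is θ = 2 arccos(1 − 2y/D) = 1.897 rad. Then A = (D²/8)(θ − sin θ) = 0.1309 m² and P = Dθ/2 = 0.996 m.
Hydraulic radius R = A/P = 0.1309/0.996 = 0.1314 m.
From Manning's equation, S = [nQ / (1 A R^(2/3))]² = [0.017 × 0.167 / (1 × 0.1309 × 0.1314^(2/3))]² = 0.00704.

S = 0.00704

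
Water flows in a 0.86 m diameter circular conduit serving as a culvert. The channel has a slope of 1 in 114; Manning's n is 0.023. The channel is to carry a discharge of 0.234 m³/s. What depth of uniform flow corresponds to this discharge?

y_n = 0.309 m

Manning's equation rearranged: A R^(2/3) = nQ / (1·√S) = 0.023 × 0.234 / (√0.008772) = 0.05746.
At y = 0.215 m: A R^(2/3) = 0.02856 — low.
At y = 0.347 m: A R^(2/3) = 0.07138 — high.
At y = 0.309 m: A R^(2/3) = 0.05759 — matches.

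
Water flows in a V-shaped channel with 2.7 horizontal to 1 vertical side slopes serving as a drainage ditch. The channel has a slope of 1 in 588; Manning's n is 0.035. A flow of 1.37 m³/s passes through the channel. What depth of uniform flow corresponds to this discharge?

y_n = 0.881 m

Manning's equation rearranged: A R^(2/3) = nQ / (1·√S) = 0.035 × 1.37 / (√0.001701) = 1.163.
Try y = 1 m: A R^(2/3) = 1.63 — over.
Try y = 0.881 m: A R^(2/3) = 1.162 — ≈ 1.163.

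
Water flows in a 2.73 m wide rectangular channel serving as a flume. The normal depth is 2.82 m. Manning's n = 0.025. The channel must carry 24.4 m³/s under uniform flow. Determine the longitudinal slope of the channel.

S = 0.00702

Flow area A = b·y = 2.73 × 2.82 = 7.699 m². Wetted perimeter P = b + 2y = 2.73 + 2×2.82 = 8.37 m.
Hydraulic radius R = A/P = 7.699/8.37 = 0.9198 m.
From Manning's equation, S = [nQ / (1 A R^(2/3))]² = [0.025 × 24.4 / (1 × 7.699 × 0.9198^(2/3))]² = 0.00702.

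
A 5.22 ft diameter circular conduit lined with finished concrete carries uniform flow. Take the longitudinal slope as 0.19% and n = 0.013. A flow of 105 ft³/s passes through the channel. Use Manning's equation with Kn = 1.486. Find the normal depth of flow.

Manning's equation rearranged: A R^(2/3) = nQ / (1.486·√S) = 0.013 × 105 / (1.486 × √0.0019) = 21.07.
At y = 4.21 ft: A R^(2/3) = 25.18 — high.
At y = 2.84 ft: A R^(2/3) = 14.71 — low.
At y = 3.61 ft: A R^(2/3) = 21.06 — matches.

y_n = 3.61 ft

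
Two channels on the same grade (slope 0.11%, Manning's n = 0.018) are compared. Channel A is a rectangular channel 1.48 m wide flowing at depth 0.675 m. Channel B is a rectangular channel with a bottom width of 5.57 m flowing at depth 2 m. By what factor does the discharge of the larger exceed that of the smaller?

24.7

Channel A: Flow area A = b·y = 1.48 × 0.675 = 0.999 m². Wetted perimeter P = b + 2y = 1.48 + 2×0.675 = 2.83 m. Hydraulic radius R = A/P = 0.999/2.83 = 0.353 m. Q_A = (1/0.018)·0.999·0.353^(2/3)·√0.0011 = 0.9194 m³/s.
Channel B: Flow area A = b·y = 5.57 × 2 = 11.14 m². Wetted perimeter P = b + 2y = 5.57 + 2×2 = 9.57 m. Hydraulic radius R = A/P = 11.14/9.57 = 1.164 m. Q_B = (1/0.018)·11.14·1.164^(2/3)·√0.0011 = 22.71 m³/s.
The larger discharge is 22.71 m³/s and the smaller is 0.9194 m³/s; the ratio is 24.7.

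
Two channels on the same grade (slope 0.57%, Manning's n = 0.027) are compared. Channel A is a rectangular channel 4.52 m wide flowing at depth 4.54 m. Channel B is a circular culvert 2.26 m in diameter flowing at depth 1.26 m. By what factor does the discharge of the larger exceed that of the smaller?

16.4

Channel A: Flow area A = b·y = 4.52 × 4.54 = 20.52 m². Wetted perimeter P = b + 2y = 4.52 + 2×4.54 = 13.6 m. Hydraulic radius R = A/P = 20.52/13.6 = 1.509 m. Q_A = (1/0.027)·20.52·1.509^(2/3)·√0.0057 = 75.49 m³/s.
Channel B: For a circular section of diameter D = 2.26 m at depth y = 1.26 m, the central angle is θ = 2 arccos(1 − 2y/D) = 3.372 rad. Then A = (D²/8)(θ − sin θ) = 2.299 m² and P = Dθ/2 = 3.811 m. Hydraulic radius R = A/P = 2.299/3.811 = 0.6033 m. Q_B = (1/0.027)·2.299·0.6033^(2/3)·√0.0057 = 4.59 m³/s.
The larger discharge is 75.49 m³/s and the smaller is 4.59 m³/s; the ratio is 16.4.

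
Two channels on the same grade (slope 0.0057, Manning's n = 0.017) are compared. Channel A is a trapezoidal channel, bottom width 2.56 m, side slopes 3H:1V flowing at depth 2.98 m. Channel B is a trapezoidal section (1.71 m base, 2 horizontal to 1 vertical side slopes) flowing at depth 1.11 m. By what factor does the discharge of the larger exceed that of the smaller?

Channel A: With bottom width b = 2.56 m and side slope z = 3: A = (b + zy)y = (2.56 + 3×2.98)×2.98 = 34.27 m²; P = b + 2y√(1+z²) = 2.56 + 2×2.98×3.162 = 21.41 m. Hydraulic radius R = A/P = 34.27/21.41 = 1.601 m. Q_A = (1/0.017)·34.27·1.601^(2/3)·√0.0057 = 208.3 m³/s.
Channel B: With bottom width b = 1.71 m and side slope z = 2: A = (b + zy)y = (1.71 + 2×1.11)×1.11 = 4.362 m²; P = b + 2y√(1+z²) = 1.71 + 2×1.11×2.236 = 6.674 m. Hydraulic radius R = A/P = 4.362/6.674 = 0.6536 m. Q_B = (1/0.017)·4.362·0.6536^(2/3)·√0.0057 = 14.59 m³/s.
The larger discharge is 208.3 m³/s and the smaller is 14.59 m³/s; the ratio is 14.3.

14.3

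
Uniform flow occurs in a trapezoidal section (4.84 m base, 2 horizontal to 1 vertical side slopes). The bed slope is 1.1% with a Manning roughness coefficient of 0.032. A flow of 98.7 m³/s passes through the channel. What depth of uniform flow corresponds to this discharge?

Manning's equation rearranged: A R^(2/3) = nQ / (1·√S) = 0.032 × 98.7 / (√0.011) = 30.11.
At y = 1.8 m: A R^(2/3) = 16.95 — short.
At y = 2.8 m: A R^(2/3) = 41.37 — over.
At y = 2.4 m: A R^(2/3) = 30.12 — close enough.

y_n = 2.4 m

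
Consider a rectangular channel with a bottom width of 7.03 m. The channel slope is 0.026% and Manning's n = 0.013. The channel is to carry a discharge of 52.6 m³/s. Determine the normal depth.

Manning's equation rearranged: A R^(2/3) = nQ / (1·√S) = 0.013 × 52.6 / (√0.00026) = 42.41.
Try y = 3.42 m: A R^(2/3) = 34.69 — too small.
Try y = 4.36 m: A R^(2/3) = 47.78 — too large.
Try y = 3.98 m: A R^(2/3) = 42.42 — close enough.

y_n = 3.98 m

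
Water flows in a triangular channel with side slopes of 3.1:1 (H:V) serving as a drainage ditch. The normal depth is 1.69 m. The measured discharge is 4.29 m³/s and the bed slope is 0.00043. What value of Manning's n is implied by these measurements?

For a triangular section with side slope z = 3.1: A = zy² = 3.1×1.69² = 8.854 m²; P = 2y√(1+z²) = 2×1.69×3.257 = 11.01 m.
Hydraulic radius R = A/P = 8.854/11.01 = 0.8042 m.
Rearranging Manning's equation: n = (1/Q) A R^(2/3) S^(1/2) = (1/4.29) × 8.854 × 0.8042^(2/3) × √0.00043 = 0.037.

n = 0.037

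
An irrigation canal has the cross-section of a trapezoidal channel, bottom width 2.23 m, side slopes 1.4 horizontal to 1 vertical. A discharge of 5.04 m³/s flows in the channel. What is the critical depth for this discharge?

y_c = 0.691 m

At critical depth, Q² T / (g A³) = 1, i.e. A³/T = Q²/g = 5.04²/9.81 = 2.589.
Try y = 0.596 m: A³/T = 1.563 — short.
Try y = 0.87 m: A³/T = 5.785 — over.
Try y = 0.691 m: A³/T = 2.59 — close enough.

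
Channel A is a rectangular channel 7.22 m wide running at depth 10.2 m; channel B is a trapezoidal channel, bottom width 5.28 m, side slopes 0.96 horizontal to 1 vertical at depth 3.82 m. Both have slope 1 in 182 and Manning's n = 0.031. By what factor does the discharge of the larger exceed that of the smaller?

2.48

Channel A: Flow area A = b·y = 7.22 × 10.2 = 73.64 m². Wetted perimeter P = b + 2y = 7.22 + 2×10.2 = 27.62 m. Hydraulic radius R = A/P = 73.64/27.62 = 2.666 m. Q_A = (1/0.031)·73.64·2.666^(2/3)·√0.005495 = 338.6 m³/s.
Channel B: With bottom width b = 5.28 m and side slope z = 0.96: A = (b + zy)y = (5.28 + 0.96×3.82)×3.82 = 34.18 m²; P = b + 2y√(1+z²) = 5.28 + 2×3.82×1.386 = 15.87 m. Hydraulic radius R = A/P = 34.18/15.87 = 2.154 m. Q_B = (1/0.031)·34.18·2.154^(2/3)·√0.005495 = 136.3 m³/s.
The larger discharge is 338.6 m³/s and the smaller is 136.3 m³/s; the ratio is 2.48.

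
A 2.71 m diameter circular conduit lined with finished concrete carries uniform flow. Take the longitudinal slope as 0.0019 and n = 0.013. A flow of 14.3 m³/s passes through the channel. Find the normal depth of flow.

Manning's equation rearranged: A R^(2/3) = nQ / (1·√S) = 0.013 × 14.3 / (√0.0019) = 4.265.
Trying y = 1.48 m: A R^(2/3) = 2.576 — too small.
Trying y = 2.52 m: A R^(2/3) = 4.784 — too large.
Trying y = 2.13 m: A R^(2/3) = 4.272 — close enough.

y_n = 2.13 m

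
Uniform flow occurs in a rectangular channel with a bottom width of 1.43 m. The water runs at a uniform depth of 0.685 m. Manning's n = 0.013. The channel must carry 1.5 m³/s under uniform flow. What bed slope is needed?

S = 0.00161

Flow area A = b·y = 1.43 × 0.685 = 0.9796 m². Wetted perimeter P = b + 2y = 1.43 + 2×0.685 = 2.8 m.
Hydraulic radius R = A/P = 0.9796/2.8 = 0.3498 m.
From Manning's equation, S = [nQ / (1 A R^(2/3))]² = [0.013 × 1.5 / (1 × 0.9796 × 0.3498^(2/3))]² = 0.00161.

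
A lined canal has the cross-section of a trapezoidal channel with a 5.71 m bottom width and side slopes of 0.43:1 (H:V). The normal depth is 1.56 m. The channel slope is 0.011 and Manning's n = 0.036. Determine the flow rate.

Q = 30.8 m³/s

With bottom width b = 5.71 m and side slope z = 0.43: A = (b + zy)y = (5.71 + 0.43×1.56)×1.56 = 9.954 m²; P = b + 2y√(1+z²) = 5.71 + 2×1.56×1.089 = 9.106 m.
Hydraulic radius R = A/P = 9.954/9.106 = 1.093 m.
Manning's equation: Q = (1/n) A R^(2/3) S^(1/2) = (1/0.036) × 9.954 × 1.093^(2/3) × 0.011^(1/2) = 30.8 m³/s.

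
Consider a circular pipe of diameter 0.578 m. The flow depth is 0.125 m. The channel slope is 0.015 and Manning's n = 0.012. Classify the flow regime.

supercritical

For a circular section of diameter D = 0.578 m at depth y = 0.125 m, the central angle is θ = 2 arccos(1 − 2y/D) = 1.935 rad. Then A = (D²/8)(θ − sin θ) = 0.04177 m² and P = Dθ/2 = 0.5591 m.
Hydraulic radius R = A/P = 0.04177/0.5591 = 0.0747 m.
V = (1/n) R^(2/3) √S = (1/0.012) × 0.0747^(2/3) × √0.015 = 1.81 m/s. Hydraulic depth D_h = A/T = 0.04177/0.4759 = 0.08777 m.
Froude number Fr = V/√(g·D_h) = 1.81/√(9.81×0.08777) = 1.95, which is greater than 1, so the flow is supercritical.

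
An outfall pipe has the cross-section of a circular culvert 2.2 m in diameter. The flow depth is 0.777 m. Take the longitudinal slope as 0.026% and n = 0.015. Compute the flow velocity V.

V = 0.611 m/s

For a circular section of diameter D = 2.2 m at depth y = 0.777 m, the central angle is θ = 2 arccos(1 − 2y/D) = 2.546 rad. Then A = (D²/8)(θ − sin θ) = 1.2 m² and P = Dθ/2 = 2.8 m.
Hydraulic radius R = A/P = 1.2/2.8 = 0.4287 m.
From Manning's equation, V = (1/n) R^(2/3) S^(1/2) = (1/0.015) × 0.4287^(2/3) × 0.00026^(1/2) = 0.611 m/s.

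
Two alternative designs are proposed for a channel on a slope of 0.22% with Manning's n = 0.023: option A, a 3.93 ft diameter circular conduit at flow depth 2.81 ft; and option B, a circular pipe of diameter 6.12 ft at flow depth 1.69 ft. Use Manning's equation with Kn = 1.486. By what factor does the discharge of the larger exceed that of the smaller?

Channel A: For a circular section of diameter D = 3.93 ft at depth y = 2.81 ft, the central angle is θ = 2 arccos(1 − 2y/D) = 4.031 rad. Then A = (D²/8)(θ − sin θ) = 9.281 ft² and P = Dθ/2 = 7.92 ft. Hydraulic radius R = A/P = 9.281/7.92 = 1.172 ft. Q_A = (1.486/0.023)·9.281·1.172^(2/3)·√0.0022 = 31.26 ft³/s.
Channel B: For a circular section of diameter D = 6.12 ft at depth y = 1.69 ft, the central angle is θ = 2 arccos(1 − 2y/D) = 2.213 rad. Then A = (D²/8)(θ − sin θ) = 6.613 ft² and P = Dθ/2 = 6.772 ft. Hydraulic radius R = A/P = 6.613/6.772 = 0.9765 ft. Q_B = (1.486/0.023)·6.613·0.9765^(2/3)·√0.0022 = 19.73 ft³/s.
The larger discharge is 31.26 ft³/s and the smaller is 19.73 ft³/s; the ratio is 1.58.

1.58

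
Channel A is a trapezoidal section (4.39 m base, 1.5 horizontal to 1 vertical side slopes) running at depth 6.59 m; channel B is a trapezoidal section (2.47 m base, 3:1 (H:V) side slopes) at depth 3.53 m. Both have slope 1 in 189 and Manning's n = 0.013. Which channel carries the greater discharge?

Channel A: With bottom width b = 4.39 m and side slope z = 1.5: A = (b + zy)y = (4.39 + 1.5×6.59)×6.59 = 94.07 m²; P = b + 2y√(1+z²) = 4.39 + 2×6.59×1.803 = 28.15 m. Hydraulic radius R = A/P = 94.07/28.15 = 3.342 m. Q_A = (1/0.013)·94.07·3.342^(2/3)·√0.005291 = 1177 m³/s.
Channel B: With bottom width b = 2.47 m and side slope z = 3: A = (b + zy)y = (2.47 + 3×3.53)×3.53 = 46.1 m²; P = b + 2y√(1+z²) = 2.47 + 2×3.53×3.162 = 24.8 m. Hydraulic radius R = A/P = 46.1/24.8 = 1.859 m. Q_B = (1/0.013)·46.1·1.859^(2/3)·√0.005291 = 390 m³/s.
Q_A = 1177 m³/s vs Q_B = 390 m³/s, so channel A carries more.

channel A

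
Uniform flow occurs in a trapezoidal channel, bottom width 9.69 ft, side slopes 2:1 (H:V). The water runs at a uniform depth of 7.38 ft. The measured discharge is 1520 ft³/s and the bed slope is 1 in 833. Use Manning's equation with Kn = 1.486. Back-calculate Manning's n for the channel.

With bottom width b = 9.69 ft and side slope z = 2: A = (b + zy)y = (9.69 + 2×7.38)×7.38 = 180.4 ft²; P = b + 2y√(1+z²) = 9.69 + 2×7.38×2.236 = 42.69 ft.
Hydraulic radius R = A/P = 180.4/42.69 = 4.226 ft.
Rearranging Manning's equation: n = (1.486/Q) A R^(2/3) S^(1/2) = (1.486/1520) × 180.4 × 4.226^(2/3) × √0.0012 = 0.016.

n = 0.016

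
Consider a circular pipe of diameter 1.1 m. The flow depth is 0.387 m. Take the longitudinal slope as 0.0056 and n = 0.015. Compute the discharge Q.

For a circular section of diameter D = 1.1 m at depth y = 0.387 m, the central angle is θ = 2 arccos(1 − 2y/D) = 2.54 rad. Then A = (D²/8)(θ − sin θ) = 0.2985 m² and P = Dθ/2 = 1.397 m.
Hydraulic radius R = A/P = 0.2985/1.397 = 0.2137 m.
Manning's equation: Q = (1/n) A R^(2/3) S^(1/2) = (1/0.015) × 0.2985 × 0.2137^(2/3) × 0.0056^(1/2) = 0.532 m³/s.

Q = 0.532 m³/s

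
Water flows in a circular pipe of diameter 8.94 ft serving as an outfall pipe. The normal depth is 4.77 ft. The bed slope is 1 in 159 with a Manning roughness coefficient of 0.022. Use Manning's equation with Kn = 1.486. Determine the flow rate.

For a circular section of diameter D = 8.94 ft at depth y = 4.77 ft, the central angle is θ = 2 arccos(1 − 2y/D) = 3.276 rad. Then A = (D²/8)(θ − sin θ) = 34.07 ft² and P = Dθ/2 = 14.64 ft.
Hydraulic radius R = A/P = 34.07/14.64 = 2.326 ft.
Manning's equation: Q = (1.486/n) A R^(2/3) S^(1/2) = (1.486/0.022) × 34.07 × 2.326^(2/3) × 0.006289^(1/2) = 320 ft³/s.

Q = 320 ft³/s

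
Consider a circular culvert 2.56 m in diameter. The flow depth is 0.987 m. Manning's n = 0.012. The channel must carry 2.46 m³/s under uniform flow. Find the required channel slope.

For a circular section of diameter D = 2.56 m at depth y = 0.987 m, the central angle is θ = 2 arccos(1 − 2y/D) = 2.68 rad. Then A = (D²/8)(θ − sin θ) = 1.83 m² and P = Dθ/2 = 3.43 m.
Hydraulic radius R = A/P = 1.83/3.43 = 0.5336 m.
From Manning's equation, S = [nQ / (1 A R^(2/3))]² = [0.012 × 2.46 / (1 × 1.83 × 0.5336^(2/3))]² = 0.000601.

S = 0.000601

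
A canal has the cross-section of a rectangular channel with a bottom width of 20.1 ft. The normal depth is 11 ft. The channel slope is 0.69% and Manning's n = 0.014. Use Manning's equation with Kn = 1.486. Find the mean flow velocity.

Flow area A = b·y = 20.1 × 11 = 221.1 ft². Wetted perimeter P = b + 2y = 20.1 + 2×11 = 42.1 ft.
Hydraulic radius R = A/P = 221.1/42.1 = 5.252 ft.
From Manning's equation, V = (1.486/n) R^(2/3) S^(1/2) = (1.486/0.014) × 5.252^(2/3) × 0.0069^(1/2) = 26.6 ft/s.

V = 26.6 ft/s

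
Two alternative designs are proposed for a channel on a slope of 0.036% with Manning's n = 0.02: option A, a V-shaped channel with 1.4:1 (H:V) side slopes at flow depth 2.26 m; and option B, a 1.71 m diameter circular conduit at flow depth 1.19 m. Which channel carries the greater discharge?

Channel A: For a triangular section with side slope z = 1.4: A = zy² = 1.4×2.26² = 7.151 m²; P = 2y√(1+z²) = 2×2.26×1.72 = 7.777 m. Hydraulic radius R = A/P = 7.151/7.777 = 0.9195 m. Q_A = (1/0.02)·7.151·0.9195^(2/3)·√0.00036 = 6.415 m³/s.
Channel B: For a circular section of diameter D = 1.71 m at depth y = 1.19 m, the central angle is θ = 2 arccos(1 − 2y/D) = 3.947 rad. Then A = (D²/8)(θ − sin θ) = 1.706 m² and P = Dθ/2 = 3.375 m. Hydraulic radius R = A/P = 1.706/3.375 = 0.5056 m. Q_B = (1/0.02)·1.706·0.5056^(2/3)·√0.00036 = 1.027 m³/s.
Q_A = 6.415 m³/s vs Q_B = 1.027 m³/s, so channel A carries more.

channel A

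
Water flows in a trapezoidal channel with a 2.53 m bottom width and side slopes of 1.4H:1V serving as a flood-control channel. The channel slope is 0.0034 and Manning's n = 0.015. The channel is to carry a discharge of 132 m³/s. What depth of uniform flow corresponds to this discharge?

Manning's equation rearranged: A R^(2/3) = nQ / (1·√S) = 0.015 × 132 / (√0.0034) = 33.96.
Try y = 2.32 m: A R^(2/3) = 15.76 — too small.
Try y = 3.73 m: A R^(2/3) = 44.07 — too large.
Try y = 3.32 m: A R^(2/3) = 34.05 — ≈ 33.96.

y_n = 3.32 m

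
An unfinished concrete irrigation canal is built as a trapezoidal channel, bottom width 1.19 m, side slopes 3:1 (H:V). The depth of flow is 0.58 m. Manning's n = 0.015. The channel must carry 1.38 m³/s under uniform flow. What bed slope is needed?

S = 0.000602

With bottom width b = 1.19 m and side slope z = 3: A = (b + zy)y = (1.19 + 3×0.58)×0.58 = 1.699 m²; P = b + 2y√(1+z²) = 1.19 + 2×0.58×3.162 = 4.858 m.
Hydraulic radius R = A/P = 1.699/4.858 = 0.3498 m.
From Manning's equation, S = [nQ / (1 A R^(2/3))]² = [0.015 × 1.38 / (1 × 1.699 × 0.3498^(2/3))]² = 0.000602.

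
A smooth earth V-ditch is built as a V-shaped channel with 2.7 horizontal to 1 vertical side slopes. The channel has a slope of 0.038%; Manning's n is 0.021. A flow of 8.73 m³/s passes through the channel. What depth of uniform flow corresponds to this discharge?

Manning's equation rearranged: A R^(2/3) = nQ / (1·√S) = 0.021 × 8.73 / (√0.00038) = 9.405.
Trying y = 2.22 m: A R^(2/3) = 13.67 — too large.
Trying y = 1.93 m: A R^(2/3) = 9.409 — ≈ 9.405.

y_n = 1.93 m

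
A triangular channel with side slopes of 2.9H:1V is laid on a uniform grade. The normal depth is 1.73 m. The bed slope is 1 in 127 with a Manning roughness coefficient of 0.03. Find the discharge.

Q = 22.4 m³/s

For a triangular section with side slope z = 2.9: A = zy² = 2.9×1.73² = 8.679 m²; P = 2y√(1+z²) = 2×1.73×3.068 = 10.61 m.
Hydraulic radius R = A/P = 8.679/10.61 = 0.8177 m.
Manning's equation: Q = (1/n) A R^(2/3) S^(1/2) = (1/0.03) × 8.679 × 0.8177^(2/3) × 0.007874^(1/2) = 22.4 m³/s.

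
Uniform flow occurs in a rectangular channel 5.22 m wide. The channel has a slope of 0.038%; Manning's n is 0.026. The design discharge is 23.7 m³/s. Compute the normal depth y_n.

y_n = 4.37 m

Manning's equation rearranged: A R^(2/3) = nQ / (1·√S) = 0.026 × 23.7 / (√0.00038) = 31.61.
At y = 3.66 m: A R^(2/3) = 25.3 — low.
At y = 4.77 m: A R^(2/3) = 35.29 — high.
At y = 4.37 m: A R^(2/3) = 31.65 — ≈ 31.61.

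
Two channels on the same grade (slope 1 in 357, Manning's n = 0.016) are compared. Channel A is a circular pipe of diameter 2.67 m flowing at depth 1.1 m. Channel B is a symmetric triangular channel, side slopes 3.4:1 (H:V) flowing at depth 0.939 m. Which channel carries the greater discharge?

channel B

Channel A: For a circular section of diameter D = 2.67 m at depth y = 1.1 m, the central angle is θ = 2 arccos(1 − 2y/D) = 2.788 rad. Then A = (D²/8)(θ − sin θ) = 2.175 m² and P = Dθ/2 = 3.722 m. Hydraulic radius R = A/P = 2.175/3.722 = 0.5845 m. Q_A = (1/0.016)·2.175·0.5845^(2/3)·√0.002801 = 5.03 m³/s.
Channel B: For a triangular section with side slope z = 3.4: A = zy² = 3.4×0.939² = 2.998 m²; P = 2y√(1+z²) = 2×0.939×3.544 = 6.656 m. Hydraulic radius R = A/P = 2.998/6.656 = 0.4504 m. Q_B = (1/0.016)·2.998·0.4504^(2/3)·√0.002801 = 5.827 m³/s.
Q_A = 5.03 m³/s vs Q_B = 5.827 m³/s, so channel B carries more.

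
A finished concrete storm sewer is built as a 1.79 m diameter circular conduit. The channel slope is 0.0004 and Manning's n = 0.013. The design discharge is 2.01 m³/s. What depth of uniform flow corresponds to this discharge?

y_n = 1.31 m

Manning's equation rearranged: A R^(2/3) = nQ / (1·√S) = 0.013 × 2.01 / (√0.0004) = 1.306.
Try y = 1.45 m: A R^(2/3) = 1.456 — high.
Try y = 1.16 m: A R^(2/3) = 1.109 — low.
Try y = 1.31 m: A R^(2/3) = 1.304 — close enough.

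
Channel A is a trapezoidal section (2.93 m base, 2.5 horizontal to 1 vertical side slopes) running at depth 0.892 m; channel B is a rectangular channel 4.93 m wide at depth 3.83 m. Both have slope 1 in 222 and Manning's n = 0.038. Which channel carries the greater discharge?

channel B

Channel A: With bottom width b = 2.93 m and side slope z = 2.5: A = (b + zy)y = (2.93 + 2.5×0.892)×0.892 = 4.603 m²; P = b + 2y√(1+z²) = 2.93 + 2×0.892×2.693 = 7.734 m. Hydraulic radius R = A/P = 4.603/7.734 = 0.5952 m. Q_A = (1/0.038)·4.603·0.5952^(2/3)·√0.004505 = 5.752 m³/s.
Channel B: Flow area A = b·y = 4.93 × 3.83 = 18.88 m². Wetted perimeter P = b + 2y = 4.93 + 2×3.83 = 12.59 m. Hydraulic radius R = A/P = 18.88/12.59 = 1.5 m. Q_B = (1/0.038)·18.88·1.5^(2/3)·√0.004505 = 43.7 m³/s.
Q_A = 5.752 m³/s vs Q_B = 43.7 m³/s, so channel B carries more.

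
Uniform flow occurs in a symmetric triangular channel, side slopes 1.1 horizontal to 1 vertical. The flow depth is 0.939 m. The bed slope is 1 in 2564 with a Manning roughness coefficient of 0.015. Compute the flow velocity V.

For a triangular section with side slope z = 1.1: A = zy² = 1.1×0.939² = 0.9699 m²; P = 2y√(1+z²) = 2×0.939×1.487 = 2.792 m.
Hydraulic radius R = A/P = 0.9699/2.792 = 0.3474 m.
From Manning's equation, V = (1/n) R^(2/3) S^(1/2) = (1/0.015) × 0.3474^(2/3) × 0.00039^(1/2) = 0.651 m/s.

V = 0.651 m/s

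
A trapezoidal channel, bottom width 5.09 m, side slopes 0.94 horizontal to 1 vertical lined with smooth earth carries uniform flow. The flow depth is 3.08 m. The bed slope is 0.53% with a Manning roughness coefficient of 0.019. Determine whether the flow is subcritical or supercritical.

With bottom width b = 5.09 m and side slope z = 0.94: A = (b + zy)y = (5.09 + 0.94×3.08)×3.08 = 24.59 m²; P = b + 2y√(1+z²) = 5.09 + 2×3.08×1.372 = 13.54 m.
Hydraulic radius R = A/P = 24.59/13.54 = 1.816 m.
V = (1/n) R^(2/3) √S = (1/0.019) × 1.816^(2/3) × √0.0053 = 5.703 m/s. Hydraulic depth D_h = A/T = 24.59/10.88 = 2.26 m.
Froude number Fr = V/√(g·D_h) = 5.703/√(9.81×2.26) = 1.21, which is greater than 1, so the flow is supercritical.

supercritical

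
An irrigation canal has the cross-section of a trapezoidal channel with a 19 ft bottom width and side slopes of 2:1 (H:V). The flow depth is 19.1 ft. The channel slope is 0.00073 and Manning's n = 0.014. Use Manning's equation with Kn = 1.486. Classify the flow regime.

With bottom width b = 19 ft and side slope z = 2: A = (b + zy)y = (19 + 2×19.1)×19.1 = 1093 ft²; P = b + 2y√(1+z²) = 19 + 2×19.1×2.236 = 104.4 ft.
Hydraulic radius R = A/P = 1093/104.4 = 10.46 ft.
V = (1.486/n) R^(2/3) √S = (1.486/0.014) × 10.46^(2/3) × √0.00073 = 13.72 ft/s. Hydraulic depth D_h = A/T = 1093/95.4 = 11.45 ft.
Froude number Fr = V/√(g·D_h) = 13.72/√(32.2×11.45) = 0.714, which is less than 1, so the flow is subcritical.

subcritical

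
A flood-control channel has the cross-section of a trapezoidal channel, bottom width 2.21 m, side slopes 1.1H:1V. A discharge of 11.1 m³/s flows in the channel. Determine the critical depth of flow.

At critical depth, Q² T / (g A³) = 1, i.e. A³/T = Q²/g = 11.1²/9.81 = 12.56.
Trying y = 0.982 m: A³/T = 7.718 — low.
Trying y = 1.33 m: A³/T = 22.7 — high.
Trying y = 1.13 m: A³/T = 12.65 — matches.

y_c = 1.13 m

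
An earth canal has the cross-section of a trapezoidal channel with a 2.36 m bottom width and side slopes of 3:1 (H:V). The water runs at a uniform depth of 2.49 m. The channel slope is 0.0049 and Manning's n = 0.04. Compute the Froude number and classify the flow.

With bottom width b = 2.36 m and side slope z = 3: A = (b + zy)y = (2.36 + 3×2.49)×2.49 = 24.48 m²; P = b + 2y√(1+z²) = 2.36 + 2×2.49×3.162 = 18.11 m.
Hydraulic radius R = A/P = 24.48/18.11 = 1.352 m.
V = (1/n) R^(2/3) √S = (1/0.04) × 1.352^(2/3) × √0.0049 = 2.139 m/s. Hydraulic depth D_h = A/T = 24.48/17.3 = 1.415 m.
Froude number Fr = V/√(g·D_h) = 2.139/√(9.81×1.415) = 0.574, which is less than 1, so the flow is subcritical.

subcritical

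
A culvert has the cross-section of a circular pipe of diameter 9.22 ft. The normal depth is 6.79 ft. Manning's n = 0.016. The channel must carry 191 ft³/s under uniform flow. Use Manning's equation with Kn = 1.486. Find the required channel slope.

S = 0.000391

For a circular section of diameter D = 9.22 ft at depth y = 6.79 ft, the central angle is θ = 2 arccos(1 − 2y/D) = 4.127 rad. Then A = (D²/8)(θ − sin θ) = 52.71 ft² and P = Dθ/2 = 19.02 ft.
Hydraulic radius R = A/P = 52.71/19.02 = 2.77 ft.
From Manning's equation, S = [nQ / (1.486 A R^(2/3))]² = [0.016 × 191 / (1.486 × 52.71 × 2.77^(2/3))]² = 0.000391.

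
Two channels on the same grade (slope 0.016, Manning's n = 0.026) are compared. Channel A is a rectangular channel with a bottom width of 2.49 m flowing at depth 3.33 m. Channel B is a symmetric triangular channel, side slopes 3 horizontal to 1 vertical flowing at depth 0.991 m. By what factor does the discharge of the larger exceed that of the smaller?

Channel A: Flow area A = b·y = 2.49 × 3.33 = 8.292 m². Wetted perimeter P = b + 2y = 2.49 + 2×3.33 = 9.15 m. Hydraulic radius R = A/P = 8.292/9.15 = 0.9062 m. Q_A = (1/0.026)·8.292·0.9062^(2/3)·√0.016 = 37.78 m³/s.
Channel B: For a triangular section with side slope z = 3: A = zy² = 3×0.991² = 2.946 m²; P = 2y√(1+z²) = 2×0.991×3.162 = 6.268 m. Hydraulic radius R = A/P = 2.946/6.268 = 0.4701 m. Q_B = (1/0.026)·2.946·0.4701^(2/3)·√0.016 = 8.666 m³/s.
The larger discharge is 37.78 m³/s and the smaller is 8.666 m³/s; the ratio is 4.36.

4.36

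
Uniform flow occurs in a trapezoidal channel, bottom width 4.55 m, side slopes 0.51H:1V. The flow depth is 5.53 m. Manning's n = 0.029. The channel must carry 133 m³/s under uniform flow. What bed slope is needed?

With bottom width b = 4.55 m and side slope z = 0.51: A = (b + zy)y = (4.55 + 0.51×5.53)×5.53 = 40.76 m²; P = b + 2y√(1+z²) = 4.55 + 2×5.53×1.123 = 16.97 m.
Hydraulic radius R = A/P = 40.76/16.97 = 2.402 m.
From Manning's equation, S = [nQ / (1 A R^(2/3))]² = [0.029 × 133 / (1 × 40.76 × 2.402^(2/3))]² = 0.00278.

S = 0.00278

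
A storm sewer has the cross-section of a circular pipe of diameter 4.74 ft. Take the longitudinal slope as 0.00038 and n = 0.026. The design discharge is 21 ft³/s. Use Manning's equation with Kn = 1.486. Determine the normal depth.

Manning's equation rearranged: A R^(2/3) = nQ / (1.486·√S) = 0.026 × 21 / (1.486 × √0.00038) = 18.85.
Trying y = 4.41 ft: A R^(2/3) = 21.25 — too large.
Trying y = 3.7 ft: A R^(2/3) = 18.84 — matches.

y_n = 3.7 ft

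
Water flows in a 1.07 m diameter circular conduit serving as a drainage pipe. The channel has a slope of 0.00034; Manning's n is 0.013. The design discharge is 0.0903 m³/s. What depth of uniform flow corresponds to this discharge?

Manning's equation rearranged: A R^(2/3) = nQ / (1·√S) = 0.013 × 0.0903 / (√0.00034) = 0.06366.
Trying y = 0.219 m: A R^(2/3) = 0.03426 — too small.
Trying y = 0.299 m: A R^(2/3) = 0.06367 — matches.

y_n = 0.299 m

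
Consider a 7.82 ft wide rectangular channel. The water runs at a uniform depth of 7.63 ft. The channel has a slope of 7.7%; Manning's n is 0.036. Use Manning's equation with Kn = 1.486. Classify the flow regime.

Flow area A = b·y = 7.82 × 7.63 = 59.67 ft². Wetted perimeter P = b + 2y = 7.82 + 2×7.63 = 23.08 ft.
Hydraulic radius R = A/P = 59.67/23.08 = 2.585 ft.
V = (1.486/n) R^(2/3) √S = (1.486/0.036) × 2.585^(2/3) × √0.077 = 21.58 ft/s. Hydraulic depth D_h = A/T = 59.67/7.82 = 7.63 ft.
Froude number Fr = V/√(g·D_h) = 21.58/√(32.2×7.63) = 1.38, which is greater than 1, so the flow is supercritical.

supercritical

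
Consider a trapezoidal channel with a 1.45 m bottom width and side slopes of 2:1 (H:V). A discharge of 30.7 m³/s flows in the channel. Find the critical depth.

At critical depth, Q² T / (g A³) = 1, i.e. A³/T = Q²/g = 30.7²/9.81 = 96.07.
Trying y = 1.52 m: A³/T = 42.22 — too small.
Trying y = 2.22 m: A³/T = 216.4 — too large.
Trying y = 1.84 m: A³/T = 95.46 — matches.

y_c = 1.84 m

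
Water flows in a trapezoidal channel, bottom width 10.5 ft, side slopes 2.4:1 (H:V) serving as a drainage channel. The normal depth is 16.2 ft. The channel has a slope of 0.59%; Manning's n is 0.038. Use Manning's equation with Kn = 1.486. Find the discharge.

With bottom width b = 10.5 ft and side slope z = 2.4: A = (b + zy)y = (10.5 + 2.4×16.2)×16.2 = 800 ft²; P = b + 2y√(1+z²) = 10.5 + 2×16.2×2.6 = 94.74 ft.
Hydraulic radius R = A/P = 800/94.74 = 8.444 ft.
Manning's equation: Q = (1.486/n) A R^(2/3) S^(1/2) = (1.486/0.038) × 800 × 8.444^(2/3) × 0.0059^(1/2) = 9960 ft³/s.

Q = 9960 ft³/s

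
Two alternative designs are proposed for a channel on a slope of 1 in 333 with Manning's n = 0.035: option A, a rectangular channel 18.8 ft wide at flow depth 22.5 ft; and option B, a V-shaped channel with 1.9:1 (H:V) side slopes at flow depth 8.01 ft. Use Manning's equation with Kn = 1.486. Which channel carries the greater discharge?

channel A

Channel A: Flow area A = b·y = 18.8 × 22.5 = 423 ft². Wetted perimeter P = b + 2y = 18.8 + 2×22.5 = 63.8 ft. Hydraulic radius R = A/P = 423/63.8 = 6.63 ft. Q_A = (1.486/0.035)·423·6.63^(2/3)·√0.003003 = 3473 ft³/s.
Channel B: For a triangular section with side slope z = 1.9: A = zy² = 1.9×8.01² = 121.9 ft²; P = 2y√(1+z²) = 2×8.01×2.147 = 34.4 ft. Hydraulic radius R = A/P = 121.9/34.4 = 3.544 ft. Q_B = (1.486/0.035)·121.9·3.544^(2/3)·√0.003003 = 659.3 ft³/s.
Q_A = 3473 ft³/s vs Q_B = 659.3 ft³/s, so channel A carries more.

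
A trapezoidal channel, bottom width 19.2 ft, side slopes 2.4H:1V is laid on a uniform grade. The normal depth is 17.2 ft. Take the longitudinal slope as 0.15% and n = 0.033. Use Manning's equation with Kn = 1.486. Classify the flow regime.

With bottom width b = 19.2 ft and side slope z = 2.4: A = (b + zy)y = (19.2 + 2.4×17.2)×17.2 = 1040 ft²; P = b + 2y√(1+z²) = 19.2 + 2×17.2×2.6 = 108.6 ft.
Hydraulic radius R = A/P = 1040/108.6 = 9.575 ft.
V = (1.486/n) R^(2/3) √S = (1.486/0.033) × 9.575^(2/3) × √0.0015 = 7.864 ft/s. Hydraulic depth D_h = A/T = 1040/101.8 = 10.22 ft.
Froude number Fr = V/√(g·D_h) = 7.864/√(32.2×10.22) = 0.433, which is less than 1, so the flow is subcritical.

subcritical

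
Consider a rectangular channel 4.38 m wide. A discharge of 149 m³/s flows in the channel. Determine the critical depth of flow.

y_c = 4.9 m

For a rectangular channel, critical depth y_c = (q²/g)^(1/3) where q = Q/b = 149/4.38 = 34.02 m²/s.
So y_c = (34.02²/9.81)^(1/3) = 4.9 m.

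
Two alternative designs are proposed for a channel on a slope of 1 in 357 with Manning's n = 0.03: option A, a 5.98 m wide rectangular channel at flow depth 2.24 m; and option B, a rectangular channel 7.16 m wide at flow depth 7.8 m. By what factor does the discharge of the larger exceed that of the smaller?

6.43

Channel A: Flow area A = b·y = 5.98 × 2.24 = 13.4 m². Wetted perimeter P = b + 2y = 5.98 + 2×2.24 = 10.46 m. Hydraulic radius R = A/P = 13.4/10.46 = 1.281 m. Q_A = (1/0.03)·13.4·1.281^(2/3)·√0.002801 = 27.87 m³/s.
Channel B: Flow area A = b·y = 7.16 × 7.8 = 55.85 m². Wetted perimeter P = b + 2y = 7.16 + 2×7.8 = 22.76 m. Hydraulic radius R = A/P = 55.85/22.76 = 2.454 m. Q_B = (1/0.03)·55.85·2.454^(2/3)·√0.002801 = 179.2 m³/s.
The larger discharge is 179.2 m³/s and the smaller is 27.87 m³/s; the ratio is 6.43.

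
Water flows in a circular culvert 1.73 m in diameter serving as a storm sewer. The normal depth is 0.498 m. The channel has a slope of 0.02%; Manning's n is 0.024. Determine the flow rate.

For a circular section of diameter D = 1.73 m at depth y = 0.498 m, the central angle is θ = 2 arccos(1 − 2y/D) = 2.265 rad. Then A = (D²/8)(θ − sin θ) = 0.56 m² and P = Dθ/2 = 1.959 m.
Hydraulic radius R = A/P = 0.56/1.959 = 0.2858 m.
Manning's equation: Q = (1/n) A R^(2/3) S^(1/2) = (1/0.024) × 0.56 × 0.2858^(2/3) × 0.0002^(1/2) = 0.143 m³/s.

Q = 0.143 m³/s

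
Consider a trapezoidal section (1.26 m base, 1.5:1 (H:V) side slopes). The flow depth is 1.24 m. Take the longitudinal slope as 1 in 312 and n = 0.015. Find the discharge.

Q = 11.2 m³/s

With bottom width b = 1.26 m and side slope z = 1.5: A = (b + zy)y = (1.26 + 1.5×1.24)×1.24 = 3.869 m²; P = b + 2y√(1+z²) = 1.26 + 2×1.24×1.803 = 5.731 m.
Hydraulic radius R = A/P = 3.869/5.731 = 0.6751 m.
Manning's equation: Q = (1/n) A R^(2/3) S^(1/2) = (1/0.015) × 3.869 × 0.6751^(2/3) × 0.003205^(1/2) = 11.2 m³/s.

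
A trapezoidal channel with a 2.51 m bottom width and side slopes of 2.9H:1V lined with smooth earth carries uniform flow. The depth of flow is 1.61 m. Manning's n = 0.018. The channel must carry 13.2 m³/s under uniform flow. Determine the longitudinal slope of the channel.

With bottom width b = 2.51 m and side slope z = 2.9: A = (b + zy)y = (2.51 + 2.9×1.61)×1.61 = 11.56 m²; P = b + 2y√(1+z²) = 2.51 + 2×1.61×3.068 = 12.39 m.
Hydraulic radius R = A/P = 11.56/12.39 = 0.933 m.
From Manning's equation, S = [nQ / (1 A R^(2/3))]² = [0.018 × 13.2 / (1 × 11.56 × 0.933^(2/3))]² = 0.000463.

S = 0.000463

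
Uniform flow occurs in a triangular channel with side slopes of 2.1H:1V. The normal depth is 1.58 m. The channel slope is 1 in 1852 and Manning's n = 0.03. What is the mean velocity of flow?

For a triangular section with side slope z = 2.1: A = zy² = 2.1×1.58² = 5.242 m²; P = 2y√(1+z²) = 2×1.58×2.326 = 7.35 m.
Hydraulic radius R = A/P = 5.242/7.35 = 0.7133 m.
From Manning's equation, V = (1/n) R^(2/3) S^(1/2) = (1/0.03) × 0.7133^(2/3) × 0.00054^(1/2) = 0.618 m/s.

V = 0.618 m/s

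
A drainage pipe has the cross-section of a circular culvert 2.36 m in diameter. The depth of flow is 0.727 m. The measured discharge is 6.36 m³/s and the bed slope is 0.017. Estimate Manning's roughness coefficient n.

For a circular section of diameter D = 2.36 m at depth y = 0.727 m, the central angle is θ = 2 arccos(1 − 2y/D) = 2.354 rad. Then A = (D²/8)(θ − sin θ) = 1.145 m² and P = Dθ/2 = 2.777 m.
Hydraulic radius R = A/P = 1.145/2.777 = 0.4123 m.
Rearranging Manning's equation: n = (1/Q) A R^(2/3) S^(1/2) = (1/6.36) × 1.145 × 0.4123^(2/3) × √0.017 = 0.013.

n = 0.013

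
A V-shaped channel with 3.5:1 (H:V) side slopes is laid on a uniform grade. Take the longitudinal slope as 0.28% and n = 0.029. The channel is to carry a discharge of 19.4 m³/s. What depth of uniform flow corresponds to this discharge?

y_n = 1.82 m

Manning's equation rearranged: A R^(2/3) = nQ / (1·√S) = 0.029 × 19.4 / (√0.0028) = 10.63.
At y = 2.08 m: A R^(2/3) = 15.14 — high.
At y = 1.43 m: A R^(2/3) = 5.575 — low.
At y = 1.82 m: A R^(2/3) = 10.61 — matches.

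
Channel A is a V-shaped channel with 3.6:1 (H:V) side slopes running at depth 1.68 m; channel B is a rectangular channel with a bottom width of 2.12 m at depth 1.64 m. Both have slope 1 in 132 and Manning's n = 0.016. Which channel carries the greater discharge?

channel A

Channel A: For a triangular section with side slope z = 3.6: A = zy² = 3.6×1.68² = 10.16 m²; P = 2y√(1+z²) = 2×1.68×3.736 = 12.55 m. Hydraulic radius R = A/P = 10.16/12.55 = 0.8094 m. Q_A = (1/0.016)·10.16·0.8094^(2/3)·√0.007576 = 48 m³/s.
Channel B: Flow area A = b·y = 2.12 × 1.64 = 3.477 m². Wetted perimeter P = b + 2y = 2.12 + 2×1.64 = 5.4 m. Hydraulic radius R = A/P = 3.477/5.4 = 0.6439 m. Q_B = (1/0.016)·3.477·0.6439^(2/3)·√0.007576 = 14.1 m³/s.
Q_A = 48 m³/s vs Q_B = 14.1 m³/s, so channel A carries more.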